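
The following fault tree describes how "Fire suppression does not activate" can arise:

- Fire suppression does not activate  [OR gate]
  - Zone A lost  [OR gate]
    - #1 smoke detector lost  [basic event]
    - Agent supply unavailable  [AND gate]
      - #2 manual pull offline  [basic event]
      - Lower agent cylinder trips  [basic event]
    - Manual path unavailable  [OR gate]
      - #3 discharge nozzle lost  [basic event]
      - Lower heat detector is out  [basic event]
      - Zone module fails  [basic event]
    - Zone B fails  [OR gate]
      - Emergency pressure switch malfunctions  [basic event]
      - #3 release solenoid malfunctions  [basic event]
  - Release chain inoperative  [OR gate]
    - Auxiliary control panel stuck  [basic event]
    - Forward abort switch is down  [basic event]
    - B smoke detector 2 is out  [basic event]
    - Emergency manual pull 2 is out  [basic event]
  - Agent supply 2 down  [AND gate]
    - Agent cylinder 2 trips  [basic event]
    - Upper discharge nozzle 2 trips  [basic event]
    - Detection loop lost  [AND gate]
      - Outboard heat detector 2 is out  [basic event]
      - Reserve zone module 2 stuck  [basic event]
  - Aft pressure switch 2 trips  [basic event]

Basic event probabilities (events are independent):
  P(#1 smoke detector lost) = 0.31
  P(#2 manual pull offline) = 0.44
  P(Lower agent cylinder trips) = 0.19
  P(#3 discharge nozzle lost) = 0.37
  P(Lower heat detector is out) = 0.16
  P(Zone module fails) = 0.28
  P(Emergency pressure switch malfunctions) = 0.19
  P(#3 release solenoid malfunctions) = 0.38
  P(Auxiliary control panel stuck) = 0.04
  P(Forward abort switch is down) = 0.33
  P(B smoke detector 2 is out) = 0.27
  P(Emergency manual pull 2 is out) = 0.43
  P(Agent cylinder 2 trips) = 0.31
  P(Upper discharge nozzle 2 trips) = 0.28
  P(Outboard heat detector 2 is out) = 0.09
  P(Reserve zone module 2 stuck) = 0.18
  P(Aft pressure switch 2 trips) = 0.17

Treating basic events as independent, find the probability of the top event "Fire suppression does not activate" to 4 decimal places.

P(Agent supply unavailable) [AND] = 0.44 × 0.19 = 0.083600
P(Manual path unavailable) [OR] = 1 − (1−0.37) × (1−0.16) × (1−0.28) = 0.618976
P(Zone B fails) [OR] = 1 − (1−0.19) × (1−0.38) = 0.497800
P(Zone A lost) [OR] = 1 − (1−0.31) × (1−0.083600) × (1−0.618976) × (1−0.497800) = 0.879006
P(Release chain inoperative) [OR] = 1 − (1−0.04) × (1−0.33) × (1−0.27) × (1−0.43) = 0.732364
P(Detection loop lost) [AND] = 0.09 × 0.18 = 0.016200
P(Agent supply 2 down) [AND] = 0.31 × 0.28 × 0.016200 = 0.001406
P(Fire suppression does not activate) [OR] = 1 − (1−0.879006) × (1−0.732364) × (1−0.001406) × (1−0.17) = 0.973160
Rounded to 4 decimal places: P(Fire suppression does not activate) ≈ 0.9732.

0.9732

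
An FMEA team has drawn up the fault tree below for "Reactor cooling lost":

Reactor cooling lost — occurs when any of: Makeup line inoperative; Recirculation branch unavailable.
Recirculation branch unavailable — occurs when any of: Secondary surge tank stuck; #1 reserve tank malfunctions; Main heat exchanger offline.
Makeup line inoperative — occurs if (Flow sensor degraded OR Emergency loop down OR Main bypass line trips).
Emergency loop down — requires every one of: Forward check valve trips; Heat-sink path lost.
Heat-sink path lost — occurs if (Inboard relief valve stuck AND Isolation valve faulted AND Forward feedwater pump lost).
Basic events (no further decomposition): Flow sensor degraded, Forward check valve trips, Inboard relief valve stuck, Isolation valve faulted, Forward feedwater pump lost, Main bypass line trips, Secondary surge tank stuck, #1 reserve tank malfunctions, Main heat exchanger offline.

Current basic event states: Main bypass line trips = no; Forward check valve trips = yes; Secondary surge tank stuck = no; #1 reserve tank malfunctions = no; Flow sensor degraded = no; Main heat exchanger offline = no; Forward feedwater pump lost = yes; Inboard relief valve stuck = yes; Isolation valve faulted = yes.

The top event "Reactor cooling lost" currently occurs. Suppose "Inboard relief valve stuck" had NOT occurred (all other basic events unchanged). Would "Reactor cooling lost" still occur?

Counterfactual: set "Inboard relief valve stuck" to not occurred.
Heat-sink path lost [AND]: Inboard relief valve stuck=not, Isolation valve faulted=occurs, Forward feedwater pump lost=occurs → not all inputs occur → does not occur.
Emergency loop down [AND]: Forward check valve trips=occurs, Heat-sink path lost=not → not all inputs occur → does not occur.
Makeup line inoperative [OR]: Flow sensor degraded=not, Emergency loop down=not, Main bypass line trips=not → no input occurs → does not occur.
Recirculation branch unavailable [OR]: Secondary surge tank stuck=not, #1 reserve tank malfunctions=not, Main heat exchanger offline=not → no input occurs → does not occur.
Reactor cooling lost [OR]: Makeup line inoperative=not, Recirculation branch unavailable=not → no input occurs → does not occur.

No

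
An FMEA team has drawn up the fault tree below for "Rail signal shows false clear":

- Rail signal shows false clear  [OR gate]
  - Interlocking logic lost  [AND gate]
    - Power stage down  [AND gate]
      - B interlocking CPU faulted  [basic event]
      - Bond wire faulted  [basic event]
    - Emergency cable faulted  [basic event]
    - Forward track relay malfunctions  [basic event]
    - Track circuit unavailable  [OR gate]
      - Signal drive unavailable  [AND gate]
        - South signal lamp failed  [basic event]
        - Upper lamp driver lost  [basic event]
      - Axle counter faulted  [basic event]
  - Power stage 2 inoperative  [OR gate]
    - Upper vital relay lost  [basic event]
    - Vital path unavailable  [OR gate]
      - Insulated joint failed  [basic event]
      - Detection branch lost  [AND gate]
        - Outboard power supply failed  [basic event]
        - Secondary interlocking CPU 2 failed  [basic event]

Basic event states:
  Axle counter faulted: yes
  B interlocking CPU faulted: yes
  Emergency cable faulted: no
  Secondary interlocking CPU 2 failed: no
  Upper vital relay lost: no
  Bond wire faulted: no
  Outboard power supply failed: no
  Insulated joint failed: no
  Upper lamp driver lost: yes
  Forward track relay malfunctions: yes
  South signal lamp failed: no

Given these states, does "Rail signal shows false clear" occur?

Power stage down [AND]: B interlocking CPU faulted=occurs, Bond wire faulted=not → not all inputs occur → does not occur.
Signal drive unavailable [AND]: South signal lamp failed=not, Upper lamp driver lost=occurs → not all inputs occur → does not occur.
Track circuit unavailable [OR]: Signal drive unavailable=not, Axle counter faulted=occurs → at least one input occurs → occurs.
Interlocking logic lost [AND]: Power stage down=not, Emergency cable faulted=not, Forward track relay malfunctions=occurs, Track circuit unavailable=occurs → not all inputs occur → does not occur.
Detection branch lost [AND]: Outboard power supply failed=not, Secondary interlocking CPU 2 failed=not → not all inputs occur → does not occur.
Vital path unavailable [OR]: Insulated joint failed=not, Detection branch lost=not → no input occurs → does not occur.
Power stage 2 inoperative [OR]: Upper vital relay lost=not, Vital path unavailable=not → no input occurs → does not occur.
Rail signal shows false clear [OR]: Interlocking logic lost=not, Power stage 2 inoperative=not → no input occurs → does not occur.

No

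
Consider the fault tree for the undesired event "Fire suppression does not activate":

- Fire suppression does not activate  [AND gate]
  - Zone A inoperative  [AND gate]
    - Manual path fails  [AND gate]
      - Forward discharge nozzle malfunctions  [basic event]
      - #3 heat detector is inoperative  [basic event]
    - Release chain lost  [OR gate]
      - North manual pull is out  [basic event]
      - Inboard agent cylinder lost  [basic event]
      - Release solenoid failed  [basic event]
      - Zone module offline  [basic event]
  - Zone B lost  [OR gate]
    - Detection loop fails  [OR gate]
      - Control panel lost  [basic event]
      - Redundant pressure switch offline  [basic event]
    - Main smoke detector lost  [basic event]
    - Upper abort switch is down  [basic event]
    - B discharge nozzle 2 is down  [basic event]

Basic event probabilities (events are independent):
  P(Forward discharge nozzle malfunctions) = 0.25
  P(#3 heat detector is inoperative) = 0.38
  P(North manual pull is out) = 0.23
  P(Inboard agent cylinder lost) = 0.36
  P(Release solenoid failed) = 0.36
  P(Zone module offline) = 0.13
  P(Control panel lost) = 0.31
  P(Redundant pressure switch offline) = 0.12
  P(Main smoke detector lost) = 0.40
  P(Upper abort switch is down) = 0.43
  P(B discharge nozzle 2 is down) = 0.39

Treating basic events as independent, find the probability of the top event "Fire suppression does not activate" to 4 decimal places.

P(Manual path fails) [AND] = 0.25 × 0.38 = 0.095000
P(Release chain lost) [OR] = 1 − (1−0.23) × (1−0.36) × (1−0.36) × (1−0.13) = 0.725609
P(Zone A inoperative) [AND] = 0.095000 × 0.725609 = 0.068933
P(Detection loop fails) [OR] = 1 − (1−0.31) × (1−0.12) = 0.392800
P(Zone B lost) [OR] = 1 − (1−0.392800) × (1−0.40) × (1−0.43) × (1−0.39) = 0.873326
P(Fire suppression does not activate) [AND] = 0.068933 × 0.873326 = 0.060201
Rounded to 4 decimal places: P(Fire suppression does not activate) ≈ 0.0602.

0.0602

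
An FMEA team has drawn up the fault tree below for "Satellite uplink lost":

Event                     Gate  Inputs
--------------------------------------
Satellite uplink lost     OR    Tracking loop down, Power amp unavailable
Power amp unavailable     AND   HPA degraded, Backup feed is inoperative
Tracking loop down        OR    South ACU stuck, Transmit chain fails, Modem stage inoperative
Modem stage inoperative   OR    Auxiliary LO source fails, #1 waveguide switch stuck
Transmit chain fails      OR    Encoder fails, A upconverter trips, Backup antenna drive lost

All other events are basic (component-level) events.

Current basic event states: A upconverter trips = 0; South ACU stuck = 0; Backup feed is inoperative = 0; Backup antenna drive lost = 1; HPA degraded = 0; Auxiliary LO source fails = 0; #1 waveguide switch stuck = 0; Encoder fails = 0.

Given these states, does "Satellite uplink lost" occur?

Transmit chain fails [OR]: Encoder fails=not, A upconverter trips=not, Backup antenna drive lost=occurs → at least one input occurs → occurs.
Modem stage inoperative [OR]: Auxiliary LO source fails=not, #1 waveguide switch stuck=not → no input occurs → does not occur.
Tracking loop down [OR]: South ACU stuck=not, Transmit chain fails=occurs, Modem stage inoperative=not → at least one input occurs → occurs.
Power amp unavailable [AND]: HPA degraded=not, Backup feed is inoperative=not → not all inputs occur → does not occur.
Satellite uplink lost [OR]: Tracking loop down=occurs, Power amp unavailable=not → at least one input occurs → occurs.

Yes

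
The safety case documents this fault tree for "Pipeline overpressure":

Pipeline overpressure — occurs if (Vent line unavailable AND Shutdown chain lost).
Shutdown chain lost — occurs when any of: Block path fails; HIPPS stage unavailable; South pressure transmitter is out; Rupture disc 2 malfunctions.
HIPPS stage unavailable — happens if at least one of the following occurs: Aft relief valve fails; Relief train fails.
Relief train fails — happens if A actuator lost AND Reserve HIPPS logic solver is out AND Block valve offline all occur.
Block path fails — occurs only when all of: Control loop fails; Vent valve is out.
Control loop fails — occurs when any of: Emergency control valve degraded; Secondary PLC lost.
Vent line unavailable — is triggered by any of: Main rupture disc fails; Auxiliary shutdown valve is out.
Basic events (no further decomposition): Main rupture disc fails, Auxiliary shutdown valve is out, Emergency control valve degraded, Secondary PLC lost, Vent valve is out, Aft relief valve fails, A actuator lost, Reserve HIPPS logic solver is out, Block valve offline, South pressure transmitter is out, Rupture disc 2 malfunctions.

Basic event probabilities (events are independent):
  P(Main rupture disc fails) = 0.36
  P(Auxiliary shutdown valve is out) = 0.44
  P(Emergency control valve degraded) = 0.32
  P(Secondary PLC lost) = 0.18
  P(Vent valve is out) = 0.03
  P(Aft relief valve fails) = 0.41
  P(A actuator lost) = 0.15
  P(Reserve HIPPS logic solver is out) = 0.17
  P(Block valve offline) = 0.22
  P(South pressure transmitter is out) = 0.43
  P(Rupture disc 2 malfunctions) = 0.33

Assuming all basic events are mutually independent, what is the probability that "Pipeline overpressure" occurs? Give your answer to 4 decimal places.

0.4998

P(Vent line unavailable) [OR] = 1 − (1−0.36) × (1−0.44) = 0.641600
P(Control loop fails) [OR] = 1 − (1−0.32) × (1−0.18) = 0.442400
P(Block path fails) [AND] = 0.442400 × 0.03 = 0.013272
P(Relief train fails) [AND] = 0.15 × 0.17 × 0.22 = 0.005610
P(HIPPS stage unavailable) [OR] = 1 − (1−0.41) × (1−0.005610) = 0.413310
P(Shutdown chain lost) [OR] = 1 − (1−0.013272) × (1−0.413310) × (1−0.43) × (1−0.33) = 0.778917
P(Pipeline overpressure) [AND] = 0.641600 × 0.778917 = 0.499753
Rounded to 4 decimal places: P(Pipeline overpressure) ≈ 0.4998.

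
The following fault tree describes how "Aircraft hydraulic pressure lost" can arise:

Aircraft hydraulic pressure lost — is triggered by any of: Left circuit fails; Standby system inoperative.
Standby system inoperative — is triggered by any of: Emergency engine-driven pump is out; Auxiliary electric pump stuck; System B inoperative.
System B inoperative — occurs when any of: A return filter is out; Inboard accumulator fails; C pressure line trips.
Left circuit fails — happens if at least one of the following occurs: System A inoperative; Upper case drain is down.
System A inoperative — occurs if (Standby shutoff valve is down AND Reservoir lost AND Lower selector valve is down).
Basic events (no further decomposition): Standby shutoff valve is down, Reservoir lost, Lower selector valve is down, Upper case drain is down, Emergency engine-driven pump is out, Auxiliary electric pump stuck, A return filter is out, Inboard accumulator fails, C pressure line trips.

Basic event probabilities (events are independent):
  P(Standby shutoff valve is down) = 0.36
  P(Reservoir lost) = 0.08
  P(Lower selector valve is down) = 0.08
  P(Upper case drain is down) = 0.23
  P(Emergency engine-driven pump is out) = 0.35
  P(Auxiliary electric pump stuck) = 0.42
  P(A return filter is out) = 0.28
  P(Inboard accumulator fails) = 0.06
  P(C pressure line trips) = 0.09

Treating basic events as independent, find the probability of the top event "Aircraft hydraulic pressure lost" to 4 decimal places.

0.8216

P(System A inoperative) [AND] = 0.36 × 0.08 × 0.08 = 0.002304
P(Left circuit fails) [OR] = 1 − (1−0.002304) × (1−0.23) = 0.231774
P(System B inoperative) [OR] = 1 − (1−0.28) × (1−0.06) × (1−0.09) = 0.384112
P(Standby system inoperative) [OR] = 1 − (1−0.35) × (1−0.42) × (1−0.384112) = 0.767810
P(Aircraft hydraulic pressure lost) [OR] = 1 − (1−0.231774) × (1−0.767810) = 0.821626
Rounded to 4 decimal places: P(Aircraft hydraulic pressure lost) ≈ 0.8216.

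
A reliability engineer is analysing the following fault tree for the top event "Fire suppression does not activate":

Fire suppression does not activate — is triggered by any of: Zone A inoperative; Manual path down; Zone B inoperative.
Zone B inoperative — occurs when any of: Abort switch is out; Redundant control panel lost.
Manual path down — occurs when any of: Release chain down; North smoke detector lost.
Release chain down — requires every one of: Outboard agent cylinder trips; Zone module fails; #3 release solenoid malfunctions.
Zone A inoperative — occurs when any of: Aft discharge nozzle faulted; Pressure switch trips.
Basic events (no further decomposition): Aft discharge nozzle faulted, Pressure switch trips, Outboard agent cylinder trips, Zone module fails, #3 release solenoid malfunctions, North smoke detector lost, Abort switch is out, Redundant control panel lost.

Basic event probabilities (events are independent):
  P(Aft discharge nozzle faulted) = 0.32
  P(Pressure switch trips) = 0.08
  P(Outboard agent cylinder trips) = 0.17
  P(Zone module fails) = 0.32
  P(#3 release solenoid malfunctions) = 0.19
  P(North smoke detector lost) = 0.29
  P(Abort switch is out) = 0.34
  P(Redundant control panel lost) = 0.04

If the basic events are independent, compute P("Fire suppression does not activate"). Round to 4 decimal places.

P(Zone A inoperative) [OR] = 1 − (1−0.32) × (1−0.08) = 0.374400
P(Release chain down) [AND] = 0.17 × 0.32 × 0.19 = 0.010336
P(Manual path down) [OR] = 1 − (1−0.010336) × (1−0.29) = 0.297339
P(Zone B inoperative) [OR] = 1 − (1−0.34) × (1−0.04) = 0.366400
P(Fire suppression does not activate) [OR] = 1 − (1−0.374400) × (1−0.297339) × (1−0.366400) = 0.721479
Rounded to 4 decimal places: P(Fire suppression does not activate) ≈ 0.7215.

0.7215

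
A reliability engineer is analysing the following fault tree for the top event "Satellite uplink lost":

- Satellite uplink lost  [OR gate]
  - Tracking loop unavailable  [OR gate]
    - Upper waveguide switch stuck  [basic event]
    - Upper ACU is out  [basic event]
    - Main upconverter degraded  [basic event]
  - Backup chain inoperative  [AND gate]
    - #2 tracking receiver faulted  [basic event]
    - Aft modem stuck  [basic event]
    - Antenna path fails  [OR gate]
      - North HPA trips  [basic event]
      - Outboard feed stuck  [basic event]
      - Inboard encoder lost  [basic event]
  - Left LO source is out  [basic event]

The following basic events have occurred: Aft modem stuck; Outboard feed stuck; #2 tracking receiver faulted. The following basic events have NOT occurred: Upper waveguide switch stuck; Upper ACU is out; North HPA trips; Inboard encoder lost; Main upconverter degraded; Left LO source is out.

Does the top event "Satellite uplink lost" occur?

Yes

Tracking loop unavailable [OR]: Upper waveguide switch stuck=not, Upper ACU is out=not, Main upconverter degraded=not → no input occurs → does not occur.
Antenna path fails [OR]: North HPA trips=not, Outboard feed stuck=occurs, Inboard encoder lost=not → at least one input occurs → occurs.
Backup chain inoperative [AND]: #2 tracking receiver faulted=occurs, Aft modem stuck=occurs, Antenna path fails=occurs → all inputs occur → occurs.
Satellite uplink lost [OR]: Tracking loop unavailable=not, Backup chain inoperative=occurs, Left LO source is out=not → at least one input occurs → occurs.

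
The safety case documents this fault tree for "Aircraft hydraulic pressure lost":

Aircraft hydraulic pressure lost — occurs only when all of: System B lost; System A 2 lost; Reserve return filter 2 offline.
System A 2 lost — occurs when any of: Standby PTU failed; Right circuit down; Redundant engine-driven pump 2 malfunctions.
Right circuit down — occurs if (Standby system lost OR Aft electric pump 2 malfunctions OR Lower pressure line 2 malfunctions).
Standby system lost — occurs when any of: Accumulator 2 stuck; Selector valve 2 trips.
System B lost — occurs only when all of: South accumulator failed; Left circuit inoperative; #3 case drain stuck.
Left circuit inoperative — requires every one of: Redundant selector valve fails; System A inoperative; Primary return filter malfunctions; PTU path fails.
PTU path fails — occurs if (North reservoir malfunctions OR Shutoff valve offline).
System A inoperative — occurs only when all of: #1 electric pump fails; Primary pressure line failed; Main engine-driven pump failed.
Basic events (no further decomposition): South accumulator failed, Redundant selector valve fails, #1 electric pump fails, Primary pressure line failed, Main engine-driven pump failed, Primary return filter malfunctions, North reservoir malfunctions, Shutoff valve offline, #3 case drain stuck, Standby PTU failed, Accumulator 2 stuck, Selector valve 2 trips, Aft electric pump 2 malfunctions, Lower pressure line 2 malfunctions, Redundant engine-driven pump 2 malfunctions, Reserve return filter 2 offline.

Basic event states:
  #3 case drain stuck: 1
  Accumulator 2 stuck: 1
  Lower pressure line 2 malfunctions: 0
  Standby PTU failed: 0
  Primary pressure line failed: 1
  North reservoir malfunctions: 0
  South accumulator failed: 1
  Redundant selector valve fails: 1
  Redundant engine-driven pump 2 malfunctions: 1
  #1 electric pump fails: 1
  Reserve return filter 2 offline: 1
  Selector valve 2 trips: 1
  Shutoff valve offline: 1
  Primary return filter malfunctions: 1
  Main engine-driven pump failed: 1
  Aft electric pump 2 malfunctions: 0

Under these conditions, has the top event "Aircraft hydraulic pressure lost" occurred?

System A inoperative [AND]: #1 electric pump fails=occurs, Primary pressure line failed=occurs, Main engine-driven pump failed=occurs → all inputs occur → occurs.
PTU path fails [OR]: North reservoir malfunctions=not, Shutoff valve offline=occurs → at least one input occurs → occurs.
Left circuit inoperative [AND]: Redundant selector valve fails=occurs, System A inoperative=occurs, Primary return filter malfunctions=occurs, PTU path fails=occurs → all inputs occur → occurs.
System B lost [AND]: South accumulator failed=occurs, Left circuit inoperative=occurs, #3 case drain stuck=occurs → all inputs occur → occurs.
Standby system lost [OR]: Accumulator 2 stuck=occurs, Selector valve 2 trips=occurs → at least one input occurs → occurs.
Right circuit down [OR]: Standby system lost=occurs, Aft electric pump 2 malfunctions=not, Lower pressure line 2 malfunctions=not → at least one input occurs → occurs.
System A 2 lost [OR]: Standby PTU failed=not, Right circuit down=occurs, Redundant engine-driven pump 2 malfunctions=occurs → at least one input occurs → occurs.
Aircraft hydraulic pressure lost [AND]: System B lost=occurs, System A 2 lost=occurs, Reserve return filter 2 offline=occurs → all inputs occur → occurs.

Yes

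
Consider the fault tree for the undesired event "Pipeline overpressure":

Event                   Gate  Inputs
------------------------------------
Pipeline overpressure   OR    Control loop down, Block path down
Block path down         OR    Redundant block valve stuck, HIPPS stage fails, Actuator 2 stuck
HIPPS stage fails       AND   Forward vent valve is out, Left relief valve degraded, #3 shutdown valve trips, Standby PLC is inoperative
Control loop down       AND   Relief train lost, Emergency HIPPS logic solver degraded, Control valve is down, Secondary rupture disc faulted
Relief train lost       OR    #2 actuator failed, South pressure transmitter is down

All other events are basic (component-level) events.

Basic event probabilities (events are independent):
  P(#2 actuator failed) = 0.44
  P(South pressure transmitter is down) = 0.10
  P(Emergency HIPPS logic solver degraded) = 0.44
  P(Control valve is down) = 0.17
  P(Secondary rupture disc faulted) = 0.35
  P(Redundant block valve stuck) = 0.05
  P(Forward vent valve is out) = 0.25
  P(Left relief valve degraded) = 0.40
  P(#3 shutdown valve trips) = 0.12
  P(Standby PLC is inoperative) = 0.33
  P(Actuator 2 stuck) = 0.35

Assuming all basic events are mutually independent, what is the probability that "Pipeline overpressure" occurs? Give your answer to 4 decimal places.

P(Relief train lost) [OR] = 1 − (1−0.44) × (1−0.10) = 0.496000
P(Control loop down) [AND] = 0.496000 × 0.44 × 0.17 × 0.35 = 0.012985
P(HIPPS stage fails) [AND] = 0.25 × 0.40 × 0.12 × 0.33 = 0.003960
P(Block path down) [OR] = 1 − (1−0.05) × (1−0.003960) × (1−0.35) = 0.384945
P(Pipeline overpressure) [OR] = 1 − (1−0.012985) × (1−0.384945) = 0.392931
Rounded to 4 decimal places: P(Pipeline overpressure) ≈ 0.3929.

0.3929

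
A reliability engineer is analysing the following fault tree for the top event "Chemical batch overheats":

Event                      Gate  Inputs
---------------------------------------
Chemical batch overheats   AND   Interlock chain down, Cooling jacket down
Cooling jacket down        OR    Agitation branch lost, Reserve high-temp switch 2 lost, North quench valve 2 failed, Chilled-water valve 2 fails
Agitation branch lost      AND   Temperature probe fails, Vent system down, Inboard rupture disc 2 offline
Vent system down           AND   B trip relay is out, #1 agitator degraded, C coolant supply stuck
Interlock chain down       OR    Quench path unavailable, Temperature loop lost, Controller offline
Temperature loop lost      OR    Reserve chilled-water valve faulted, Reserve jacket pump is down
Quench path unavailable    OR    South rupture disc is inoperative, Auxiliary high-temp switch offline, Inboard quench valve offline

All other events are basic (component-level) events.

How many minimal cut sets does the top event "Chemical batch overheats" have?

24

Quench path unavailable [OR]: union of children's cut sets → 3 cut set(s).
Temperature loop lost [OR]: union of children's cut sets → 2 cut set(s).
Interlock chain down [OR]: union of children's cut sets → 6 cut set(s).
Vent system down [AND]: one cut set from each child combined → 1 × 1 × 1 = 1 cut set(s).
Agitation branch lost [AND]: one cut set from each child combined → 1 × 1 × 1 = 1 cut set(s).
Cooling jacket down [OR]: union of children's cut sets → 4 cut set(s).
Chemical batch overheats [AND]: one cut set from each child combined → 6 × 4 = 24 cut set(s).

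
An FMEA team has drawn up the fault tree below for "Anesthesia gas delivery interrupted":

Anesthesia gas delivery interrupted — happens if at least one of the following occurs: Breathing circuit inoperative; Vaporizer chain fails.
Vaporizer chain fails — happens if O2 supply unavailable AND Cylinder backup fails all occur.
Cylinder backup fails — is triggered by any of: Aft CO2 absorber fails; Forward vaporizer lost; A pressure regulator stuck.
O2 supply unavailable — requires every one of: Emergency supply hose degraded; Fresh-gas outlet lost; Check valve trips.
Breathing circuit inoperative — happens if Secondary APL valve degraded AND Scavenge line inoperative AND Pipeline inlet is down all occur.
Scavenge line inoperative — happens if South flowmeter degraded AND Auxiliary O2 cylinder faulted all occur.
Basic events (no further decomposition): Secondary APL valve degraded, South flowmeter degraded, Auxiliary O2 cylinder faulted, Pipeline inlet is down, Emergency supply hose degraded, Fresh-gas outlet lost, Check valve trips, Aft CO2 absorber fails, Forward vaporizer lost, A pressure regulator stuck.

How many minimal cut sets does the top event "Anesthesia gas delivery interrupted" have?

4

Scavenge line inoperative [AND]: one cut set from each child combined → 1 × 1 = 1 cut set(s).
Breathing circuit inoperative [AND]: one cut set from each child combined → 1 × 1 × 1 = 1 cut set(s).
O2 supply unavailable [AND]: one cut set from each child combined → 1 × 1 × 1 = 1 cut set(s).
Cylinder backup fails [OR]: union of children's cut sets → 3 cut set(s).
Vaporizer chain fails [AND]: one cut set from each child combined → 1 × 3 = 3 cut set(s).
Anesthesia gas delivery interrupted [OR]: union of children's cut sets → 4 cut set(s).
Minimal cut sets: {Auxiliary O2 cylinder faulted, Pipeline inlet is down, Secondary APL valve degraded, South flowmeter degraded}; {Aft CO2 absorber fails, Check valve trips, Emergency supply hose degraded, Fresh-gas outlet lost}; {Check valve trips, Emergency supply hose degraded, Forward vaporizer lost, Fresh-gas outlet lost}; {A pressure regulator stuck, Check valve trips, Emergency supply hose degraded, Fresh-gas outlet lost}.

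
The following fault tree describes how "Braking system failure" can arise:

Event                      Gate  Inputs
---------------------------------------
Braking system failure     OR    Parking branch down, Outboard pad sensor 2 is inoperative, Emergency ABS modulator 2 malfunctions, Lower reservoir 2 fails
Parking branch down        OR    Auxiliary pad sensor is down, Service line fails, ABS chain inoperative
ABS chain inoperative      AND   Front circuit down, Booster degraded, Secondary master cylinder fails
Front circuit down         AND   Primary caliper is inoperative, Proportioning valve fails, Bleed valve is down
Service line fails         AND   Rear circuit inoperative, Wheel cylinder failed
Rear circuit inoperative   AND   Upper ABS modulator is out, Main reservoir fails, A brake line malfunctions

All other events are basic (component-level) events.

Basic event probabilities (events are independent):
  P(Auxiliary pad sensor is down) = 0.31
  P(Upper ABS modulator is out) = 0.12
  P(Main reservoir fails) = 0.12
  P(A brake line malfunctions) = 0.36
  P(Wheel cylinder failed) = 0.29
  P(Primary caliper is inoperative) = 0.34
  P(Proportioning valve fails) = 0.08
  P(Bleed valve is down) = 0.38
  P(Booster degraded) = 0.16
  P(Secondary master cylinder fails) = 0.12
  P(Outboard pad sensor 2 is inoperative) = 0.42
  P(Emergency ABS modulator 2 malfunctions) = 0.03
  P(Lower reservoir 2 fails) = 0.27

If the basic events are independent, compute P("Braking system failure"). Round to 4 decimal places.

0.7171

P(Rear circuit inoperative) [AND] = 0.12 × 0.12 × 0.36 = 0.005184
P(Service line fails) [AND] = 0.005184 × 0.29 = 0.001503
P(Front circuit down) [AND] = 0.34 × 0.08 × 0.38 = 0.010336
P(ABS chain inoperative) [AND] = 0.010336 × 0.16 × 0.12 = 0.000198
P(Parking branch down) [OR] = 1 − (1−0.31) × (1−0.001503) × (1−0.000198) = 0.311173
P(Braking system failure) [OR] = 1 − (1−0.311173) × (1−0.42) × (1−0.03) × (1−0.27) = 0.717100
Rounded to 4 decimal places: P(Braking system failure) ≈ 0.7171.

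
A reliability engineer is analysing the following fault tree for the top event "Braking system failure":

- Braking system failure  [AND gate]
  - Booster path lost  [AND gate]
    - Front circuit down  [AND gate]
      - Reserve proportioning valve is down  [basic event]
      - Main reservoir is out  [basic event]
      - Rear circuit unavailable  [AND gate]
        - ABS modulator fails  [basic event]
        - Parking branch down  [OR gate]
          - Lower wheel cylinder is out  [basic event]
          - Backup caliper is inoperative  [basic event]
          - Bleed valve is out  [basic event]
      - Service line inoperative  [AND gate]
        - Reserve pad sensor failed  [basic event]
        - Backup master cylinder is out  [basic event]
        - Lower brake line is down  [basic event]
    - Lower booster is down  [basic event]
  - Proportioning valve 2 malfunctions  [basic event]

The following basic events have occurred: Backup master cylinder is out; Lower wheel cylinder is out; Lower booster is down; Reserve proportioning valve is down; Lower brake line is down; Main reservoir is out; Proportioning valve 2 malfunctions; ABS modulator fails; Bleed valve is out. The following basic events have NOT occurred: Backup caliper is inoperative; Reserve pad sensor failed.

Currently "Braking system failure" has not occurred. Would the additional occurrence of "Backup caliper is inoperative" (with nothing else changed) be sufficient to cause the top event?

No

Counterfactual: set "Backup caliper is inoperative" to occurred.
Parking branch down [OR]: Lower wheel cylinder is out=occurs, Backup caliper is inoperative=occurs, Bleed valve is out=occurs → at least one input occurs → occurs.
Rear circuit unavailable [AND]: ABS modulator fails=occurs, Parking branch down=occurs → all inputs occur → occurs.
Service line inoperative [AND]: Reserve pad sensor failed=not, Backup master cylinder is out=occurs, Lower brake line is down=occurs → not all inputs occur → does not occur.
Front circuit down [AND]: Reserve proportioning valve is down=occurs, Main reservoir is out=occurs, Rear circuit unavailable=occurs, Service line inoperative=not → not all inputs occur → does not occur.
Booster path lost [AND]: Front circuit down=not, Lower booster is down=occurs → not all inputs occur → does not occur.
Braking system failure [AND]: Booster path lost=not, Proportioning valve 2 malfunctions=occurs → not all inputs occur → does not occur.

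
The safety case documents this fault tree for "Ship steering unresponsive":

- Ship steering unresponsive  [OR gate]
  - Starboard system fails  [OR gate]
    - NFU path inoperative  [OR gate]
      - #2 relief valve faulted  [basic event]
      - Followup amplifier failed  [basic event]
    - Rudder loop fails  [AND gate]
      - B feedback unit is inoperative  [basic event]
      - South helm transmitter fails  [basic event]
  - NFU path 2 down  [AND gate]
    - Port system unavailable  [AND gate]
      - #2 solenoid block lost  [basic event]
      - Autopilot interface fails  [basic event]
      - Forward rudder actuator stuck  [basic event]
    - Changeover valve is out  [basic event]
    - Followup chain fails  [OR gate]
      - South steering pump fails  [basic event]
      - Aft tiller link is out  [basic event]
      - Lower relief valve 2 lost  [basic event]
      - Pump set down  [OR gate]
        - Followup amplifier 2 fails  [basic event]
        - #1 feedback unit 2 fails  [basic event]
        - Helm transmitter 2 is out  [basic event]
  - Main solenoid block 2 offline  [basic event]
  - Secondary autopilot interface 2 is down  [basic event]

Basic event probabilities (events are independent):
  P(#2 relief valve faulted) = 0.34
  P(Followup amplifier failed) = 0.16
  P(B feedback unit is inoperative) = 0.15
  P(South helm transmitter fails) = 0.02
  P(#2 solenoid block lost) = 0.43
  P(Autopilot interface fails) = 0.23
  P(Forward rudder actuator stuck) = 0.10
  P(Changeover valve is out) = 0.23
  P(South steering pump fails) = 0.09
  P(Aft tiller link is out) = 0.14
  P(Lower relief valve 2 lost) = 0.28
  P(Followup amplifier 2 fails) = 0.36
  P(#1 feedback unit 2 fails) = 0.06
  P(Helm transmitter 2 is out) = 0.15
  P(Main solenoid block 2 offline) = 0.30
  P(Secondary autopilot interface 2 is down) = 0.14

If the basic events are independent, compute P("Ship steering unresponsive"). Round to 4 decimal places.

0.6678

P(NFU path inoperative) [OR] = 1 − (1−0.34) × (1−0.16) = 0.445600
P(Rudder loop fails) [AND] = 0.15 × 0.02 = 0.003000
P(Starboard system fails) [OR] = 1 − (1−0.445600) × (1−0.003000) = 0.447263
P(Port system unavailable) [AND] = 0.43 × 0.23 × 0.10 = 0.009890
P(Pump set down) [OR] = 1 − (1−0.36) × (1−0.06) × (1−0.15) = 0.488640
P(Followup chain fails) [OR] = 1 − (1−0.09) × (1−0.14) × (1−0.28) × (1−0.488640) = 0.711863
P(NFU path 2 down) [AND] = 0.009890 × 0.23 × 0.711863 = 0.001619
P(Ship steering unresponsive) [OR] = 1 − (1−0.447263) × (1−0.001619) × (1−0.30) × (1−0.14) = 0.667791
Rounded to 4 decimal places: P(Ship steering unresponsive) ≈ 0.6678.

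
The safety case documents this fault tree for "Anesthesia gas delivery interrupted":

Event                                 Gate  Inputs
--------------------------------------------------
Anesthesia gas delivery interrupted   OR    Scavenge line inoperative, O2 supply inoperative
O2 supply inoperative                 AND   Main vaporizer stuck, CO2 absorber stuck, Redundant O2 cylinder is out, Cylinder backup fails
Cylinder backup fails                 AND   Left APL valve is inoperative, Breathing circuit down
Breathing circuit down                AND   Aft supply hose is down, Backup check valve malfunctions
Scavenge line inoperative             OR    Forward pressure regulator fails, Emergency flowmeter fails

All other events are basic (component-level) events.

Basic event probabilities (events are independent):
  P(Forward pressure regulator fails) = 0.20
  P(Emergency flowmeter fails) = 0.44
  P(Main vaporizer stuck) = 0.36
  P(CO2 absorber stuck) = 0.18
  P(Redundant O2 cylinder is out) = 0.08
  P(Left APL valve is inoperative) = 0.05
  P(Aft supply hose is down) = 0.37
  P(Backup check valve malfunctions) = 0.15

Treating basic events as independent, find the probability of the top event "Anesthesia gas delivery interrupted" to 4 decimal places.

P(Scavenge line inoperative) [OR] = 1 − (1−0.20) × (1−0.44) = 0.552000
P(Breathing circuit down) [AND] = 0.37 × 0.15 = 0.055500
P(Cylinder backup fails) [AND] = 0.05 × 0.055500 = 0.002775
P(O2 supply inoperative) [AND] = 0.36 × 0.18 × 0.08 × 0.002775 = 0.000014
P(Anesthesia gas delivery interrupted) [OR] = 1 − (1−0.552000) × (1−0.000014) = 0.552006
Rounded to 4 decimal places: P(Anesthesia gas delivery interrupted) ≈ 0.5520.

0.5520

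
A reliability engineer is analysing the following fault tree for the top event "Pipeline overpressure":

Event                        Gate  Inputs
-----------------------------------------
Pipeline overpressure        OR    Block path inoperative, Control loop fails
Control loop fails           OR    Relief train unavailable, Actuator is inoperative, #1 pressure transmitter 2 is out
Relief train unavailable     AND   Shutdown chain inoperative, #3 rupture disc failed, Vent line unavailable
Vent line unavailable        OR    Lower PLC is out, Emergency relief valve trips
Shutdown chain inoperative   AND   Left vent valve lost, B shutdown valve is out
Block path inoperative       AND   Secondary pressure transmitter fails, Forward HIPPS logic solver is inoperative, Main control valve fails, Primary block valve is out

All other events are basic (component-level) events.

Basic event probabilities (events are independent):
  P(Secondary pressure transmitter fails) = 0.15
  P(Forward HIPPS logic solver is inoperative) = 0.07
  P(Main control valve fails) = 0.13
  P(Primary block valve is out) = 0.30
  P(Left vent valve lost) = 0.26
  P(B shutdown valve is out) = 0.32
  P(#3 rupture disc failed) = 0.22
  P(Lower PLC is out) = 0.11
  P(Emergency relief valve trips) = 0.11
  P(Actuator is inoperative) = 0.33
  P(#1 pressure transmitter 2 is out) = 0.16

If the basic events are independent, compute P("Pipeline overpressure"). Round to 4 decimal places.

P(Block path inoperative) [AND] = 0.15 × 0.07 × 0.13 × 0.30 = 0.000410
P(Shutdown chain inoperative) [AND] = 0.26 × 0.32 = 0.083200
P(Vent line unavailable) [OR] = 1 − (1−0.11) × (1−0.11) = 0.207900
P(Relief train unavailable) [AND] = 0.083200 × 0.22 × 0.207900 = 0.003805
P(Control loop fails) [OR] = 1 − (1−0.003805) × (1−0.33) × (1−0.16) = 0.439341
P(Pipeline overpressure) [OR] = 1 − (1−0.000410) × (1−0.439341) = 0.439571
Rounded to 4 decimal places: P(Pipeline overpressure) ≈ 0.4396.

0.4396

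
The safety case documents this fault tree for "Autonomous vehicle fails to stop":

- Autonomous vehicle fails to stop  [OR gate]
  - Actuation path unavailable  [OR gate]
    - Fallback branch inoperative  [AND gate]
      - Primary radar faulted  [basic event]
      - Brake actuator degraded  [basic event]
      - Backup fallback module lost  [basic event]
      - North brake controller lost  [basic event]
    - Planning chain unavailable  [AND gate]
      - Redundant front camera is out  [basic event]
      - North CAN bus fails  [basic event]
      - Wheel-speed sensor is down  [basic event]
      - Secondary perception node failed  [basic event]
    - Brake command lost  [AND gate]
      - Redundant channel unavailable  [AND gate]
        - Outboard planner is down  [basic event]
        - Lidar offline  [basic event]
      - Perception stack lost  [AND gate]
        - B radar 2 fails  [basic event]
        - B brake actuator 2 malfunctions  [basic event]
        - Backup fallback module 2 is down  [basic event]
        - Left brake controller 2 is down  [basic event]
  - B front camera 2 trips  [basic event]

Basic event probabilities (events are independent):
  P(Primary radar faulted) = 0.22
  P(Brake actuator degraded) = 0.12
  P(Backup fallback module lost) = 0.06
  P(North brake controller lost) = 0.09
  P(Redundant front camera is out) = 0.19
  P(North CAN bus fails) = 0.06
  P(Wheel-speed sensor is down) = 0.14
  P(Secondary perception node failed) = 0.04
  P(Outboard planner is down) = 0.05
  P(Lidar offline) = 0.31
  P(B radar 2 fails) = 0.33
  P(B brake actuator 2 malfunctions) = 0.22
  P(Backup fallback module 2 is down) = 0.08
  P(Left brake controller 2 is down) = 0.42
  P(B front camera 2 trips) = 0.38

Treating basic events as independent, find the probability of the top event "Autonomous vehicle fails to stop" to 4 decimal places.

P(Fallback branch inoperative) [AND] = 0.22 × 0.12 × 0.06 × 0.09 = 0.000143
P(Planning chain unavailable) [AND] = 0.19 × 0.06 × 0.14 × 0.04 = 0.000064
P(Redundant channel unavailable) [AND] = 0.05 × 0.31 = 0.015500
P(Perception stack lost) [AND] = 0.33 × 0.22 × 0.08 × 0.42 = 0.002439
P(Brake command lost) [AND] = 0.015500 × 0.002439 = 0.000038
P(Actuation path unavailable) [OR] = 1 − (1−0.000143) × (1−0.000064) × (1−0.000038) = 0.000245
P(Autonomous vehicle fails to stop) [OR] = 1 − (1−0.000245) × (1−0.38) = 0.380152
Rounded to 4 decimal places: P(Autonomous vehicle fails to stop) ≈ 0.3802.

0.3802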